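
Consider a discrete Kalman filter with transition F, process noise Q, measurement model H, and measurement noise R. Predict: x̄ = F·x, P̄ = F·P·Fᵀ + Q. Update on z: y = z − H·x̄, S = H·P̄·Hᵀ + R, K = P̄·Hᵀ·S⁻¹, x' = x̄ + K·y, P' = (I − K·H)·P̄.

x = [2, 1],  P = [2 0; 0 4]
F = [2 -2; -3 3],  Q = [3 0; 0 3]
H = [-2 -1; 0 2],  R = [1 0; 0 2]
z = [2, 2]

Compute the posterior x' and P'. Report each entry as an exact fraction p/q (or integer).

x' = [-1493/1040, 2037/2080]
P' = [189/520 -261/1040; -261/1040 1029/2080]

x̄ = F·x = [2, -3]
P̄ = F·P·Fᵀ + Q = [27 -36; -36 57]
y = z − H·x̄ = [3, 8]
S = H·P̄·Hᵀ + R = [22 30; 30 230]
K = P̄·Hᵀ·S⁻¹ = [-99/208 -261/1040; 3/416 1029/2080]
x' = x̄ + K·y = [-1493/1040, 2037/2080]
P' = (I − K·H)·P̄ = [189/520 -261/1040; -261/1040 1029/2080]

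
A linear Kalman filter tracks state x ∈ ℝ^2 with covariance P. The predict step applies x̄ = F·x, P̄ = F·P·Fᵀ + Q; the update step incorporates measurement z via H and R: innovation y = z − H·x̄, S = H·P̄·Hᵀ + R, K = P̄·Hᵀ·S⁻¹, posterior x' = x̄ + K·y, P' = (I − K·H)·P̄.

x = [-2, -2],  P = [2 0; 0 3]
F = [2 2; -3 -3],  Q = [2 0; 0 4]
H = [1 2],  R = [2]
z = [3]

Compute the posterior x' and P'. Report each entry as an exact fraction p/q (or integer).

x' = [-153/50, 79/25]
P' = [189/25 -104/25; -104/25 69/25]

x̄ = F·x = [-8, 12]
P̄ = F·P·Fᵀ + Q = [22 -30; -30 49]
y = z − H·x̄ = [-13]
S = H·P̄·Hᵀ + R = [100]
K = P̄·Hᵀ·S⁻¹ = [-19/50; 17/25]
x' = x̄ + K·y = [-153/50, 79/25]
P' = (I − K·H)·P̄ = [189/25 -104/25; -104/25 69/25]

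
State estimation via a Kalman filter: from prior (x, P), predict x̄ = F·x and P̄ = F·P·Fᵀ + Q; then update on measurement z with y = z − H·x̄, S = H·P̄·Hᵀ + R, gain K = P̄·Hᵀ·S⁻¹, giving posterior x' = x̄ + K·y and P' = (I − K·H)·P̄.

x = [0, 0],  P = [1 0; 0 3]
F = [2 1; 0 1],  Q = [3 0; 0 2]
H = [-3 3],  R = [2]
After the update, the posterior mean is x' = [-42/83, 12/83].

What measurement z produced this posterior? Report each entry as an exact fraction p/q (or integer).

z = [2]

x̄ = F·x = [0, 0]
P̄ = F·P·Fᵀ + Q = [10 3; 3 5]
S = H·P̄·Hᵀ + R = [83]
K = P̄·Hᵀ·S⁻¹ = [-21/83; 6/83]
x' − x̄ = [-42/83, 12/83] = K·y
y = (KᵀK)⁻¹·Kᵀ·(x' − x̄) = [2]
z = y + H·x̄ = [2] + [0] = [2]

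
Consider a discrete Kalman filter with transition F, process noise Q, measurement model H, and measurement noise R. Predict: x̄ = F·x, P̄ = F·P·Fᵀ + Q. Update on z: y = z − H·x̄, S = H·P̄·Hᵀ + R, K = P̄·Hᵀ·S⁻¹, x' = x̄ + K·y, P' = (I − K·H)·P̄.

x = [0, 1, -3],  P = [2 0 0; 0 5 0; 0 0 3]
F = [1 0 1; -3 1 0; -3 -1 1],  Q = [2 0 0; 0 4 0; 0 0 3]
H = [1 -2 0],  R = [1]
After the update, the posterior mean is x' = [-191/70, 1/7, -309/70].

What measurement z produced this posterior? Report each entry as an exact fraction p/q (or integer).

x̄ = F·x = [-3, 1, -4]
P̄ = F·P·Fᵀ + Q = [7 -6 -3; -6 27 13; -3 13 29]
S = H·P̄·Hᵀ + R = [140]
K = P̄·Hᵀ·S⁻¹ = [19/140; -3/7; -29/140]
x' − x̄ = [19/70, -6/7, -29/70] = K·y
y = (KᵀK)⁻¹·Kᵀ·(x' − x̄) = [2]
z = y + H·x̄ = [2] + [-5] = [-3]

z = [-3]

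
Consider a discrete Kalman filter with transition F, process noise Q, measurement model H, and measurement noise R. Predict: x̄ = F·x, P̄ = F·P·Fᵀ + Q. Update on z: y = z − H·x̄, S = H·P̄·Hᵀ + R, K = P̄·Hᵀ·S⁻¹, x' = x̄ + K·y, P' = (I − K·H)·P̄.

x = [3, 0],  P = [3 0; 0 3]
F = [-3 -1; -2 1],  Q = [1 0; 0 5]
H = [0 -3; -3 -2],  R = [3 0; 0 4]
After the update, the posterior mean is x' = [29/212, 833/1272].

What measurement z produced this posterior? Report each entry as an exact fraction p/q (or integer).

x̄ = F·x = [-9, -6]
P̄ = F·P·Fᵀ + Q = [31 15; 15 20]
S = H·P̄·Hᵀ + R = [183 255; 255 543]
K = P̄·Hᵀ·S⁻¹ = [385/1908 -613/1908; -3635/11448 -85/11448]
x' − x̄ = [1937/212, 8465/1272] = K·y
y = (KᵀK)⁻¹·Kᵀ·(x' − x̄) = [-20, -41]
z = y + H·x̄ = [-20, -41] + [18, 39] = [-2, -2]

z = [-2, -2]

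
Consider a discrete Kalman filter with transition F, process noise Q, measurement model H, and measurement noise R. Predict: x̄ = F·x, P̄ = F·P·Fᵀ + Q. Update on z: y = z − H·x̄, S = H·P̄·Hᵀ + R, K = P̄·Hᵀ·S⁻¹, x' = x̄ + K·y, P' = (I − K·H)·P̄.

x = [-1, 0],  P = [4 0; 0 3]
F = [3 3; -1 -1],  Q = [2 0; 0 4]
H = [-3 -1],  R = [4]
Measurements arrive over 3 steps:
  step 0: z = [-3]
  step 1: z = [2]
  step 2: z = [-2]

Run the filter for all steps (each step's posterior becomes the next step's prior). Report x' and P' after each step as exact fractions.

step 0: x' = [82/79, -49/237], P' = [89/79 -151/79; -151/79 1255/237]
step 1: x' = [-13251/22793, -1733/22793], P' = [24688/22793 -41652/22793; -41652/22793 116996/22793]
step 2: x' = [1313118/2164469, 58668/2164469], P' = [2342404/2164469 -3951456/2164469; -3951456/2164469 11102632/2164469]

step 0: x̄ = F·x = [-3, 1]
step 0: P̄ = F·P·Fᵀ + Q = [65 -21; -21 11]
step 0: y = z − H·x̄ = [-11]
step 0: S = H·P̄·Hᵀ + R = [474]
step 0: K = P̄·Hᵀ·S⁻¹ = [-29/79; 26/237]
step 0: x' = x̄ + K·y = [82/79, -49/237]
step 0: P' = (I − K·H)·P̄ = [89/79 -151/79; -151/79 1255/237]
step 1: x̄ = F·x = [197/79, -197/237]
step 1: P̄ = F·P·Fᵀ + Q = [2006/79 -616/79; -616/79 1564/237]
step 1: y = z − H·x̄ = [2050/237]
step 1: S = H·P̄·Hᵀ + R = [45586/237]
step 1: K = P̄·Hᵀ·S⁻¹ = [-8103/22793; 1990/22793]
step 1: x' = x̄ + K·y = [-13251/22793, -1733/22793]
step 1: P' = (I − K·H)·P̄ = [24688/22793 -41652/22793; -41652/22793 116996/22793]
step 2: x̄ = F·x = [-44952/22793, 14984/22793]
step 2: P̄ = F·P·Fᵀ + Q = [571006/22793 -175140/22793; -175140/22793 149552/22793]
step 2: y = z − H·x̄ = [-165458/22793]
step 2: S = H·P̄·Hᵀ + R = [4328938/22793]
step 2: K = P̄·Hᵀ·S⁻¹ = [-768939/2164469; 187934/2164469]
step 2: x' = x̄ + K·y = [1313118/2164469, 58668/2164469]
step 2: P' = (I − K·H)·P̄ = [2342404/2164469 -3951456/2164469; -3951456/2164469 11102632/2164469]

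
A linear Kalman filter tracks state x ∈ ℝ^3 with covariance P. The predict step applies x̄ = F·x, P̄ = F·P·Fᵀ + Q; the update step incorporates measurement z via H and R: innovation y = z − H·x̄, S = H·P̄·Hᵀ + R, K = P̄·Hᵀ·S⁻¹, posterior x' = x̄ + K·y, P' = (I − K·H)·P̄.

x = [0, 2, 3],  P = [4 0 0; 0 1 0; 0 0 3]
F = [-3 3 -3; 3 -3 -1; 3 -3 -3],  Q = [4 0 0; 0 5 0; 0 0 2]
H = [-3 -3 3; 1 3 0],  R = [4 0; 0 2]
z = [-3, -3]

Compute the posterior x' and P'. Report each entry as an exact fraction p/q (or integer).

x̄ = F·x = [-3, -9, -15]
P̄ = F·P·Fᵀ + Q = [76 -36 -18; -36 53 54; -18 54 74]
y = z − H·x̄ = [6, 27]
S = H·P̄·Hᵀ + R = [535 159; 159 339]
K = P̄·Hᵀ·S⁻¹ = [-8983/26014 5273/78042; 1506/13007 4013/13007; 2625/26014 9819/26014]
x' = x̄ + K·y = [-84483/26014, 324/13007, -109347/26014]
P' = (I − K·H)·P̄ = [705401/39021 -77792/13007 151353/13007; -77792/13007 28606/13007 -47178/13007; 151353/13007 -47178/13007 105925/13007]

x' = [-84483/26014, 324/13007, -109347/26014]
P' = [705401/39021 -77792/13007 151353/13007; -77792/13007 28606/13007 -47178/13007; 151353/13007 -47178/13007 105925/13007]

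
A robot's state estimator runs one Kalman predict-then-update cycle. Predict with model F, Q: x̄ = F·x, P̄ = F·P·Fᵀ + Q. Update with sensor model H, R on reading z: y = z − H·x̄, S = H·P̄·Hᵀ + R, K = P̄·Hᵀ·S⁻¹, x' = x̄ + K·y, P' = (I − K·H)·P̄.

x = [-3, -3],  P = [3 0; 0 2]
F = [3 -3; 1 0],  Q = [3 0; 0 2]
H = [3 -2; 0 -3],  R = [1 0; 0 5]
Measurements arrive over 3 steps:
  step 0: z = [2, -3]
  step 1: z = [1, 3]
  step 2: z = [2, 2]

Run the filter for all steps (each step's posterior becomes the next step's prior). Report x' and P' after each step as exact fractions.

step 0: x' = [4992/4883, 7409/14649], P' = [1617/4883 1605/4883; 1605/4883 7180/14649]
step 1: x' = [28093/910307, -2786047/5461842], P' = [264420/910307 254730/910307; 254730/910307 2349215/5461842]
step 2: x' = [87884723/221487959, -99780691/221487959], P' = [64265589/221487959 61859480/221487959; 61859480/221487959 855517270/1993391631]

step 0: x̄ = F·x = [0, -3]
step 0: P̄ = F·P·Fᵀ + Q = [48 9; 9 5]
step 0: y = z − H·x̄ = [-4, -12]
step 0: S = H·P̄·Hᵀ + R = [345 -51; -51 50]
step 0: K = P̄·Hᵀ·S⁻¹ = [1641/4883 -963/4883; 85/14649 -1436/4883]
step 0: x' = x̄ + K·y = [4992/4883, 7409/14649]
step 0: P' = (I − K·H)·P̄ = [1617/4883 1605/4883; 1605/4883 7180/14649]
step 1: x̄ = F·x = [7567/4883, 4992/4883]
step 1: P̄ = F·P·Fᵀ + Q = [21852/4883 36/4883; 36/4883 11383/4883]
step 1: y = z − H·x̄ = [-7834/4883, 29625/4883]
step 1: S = H·P̄·Hᵀ + R = [246651/4883 67974/4883; 67974/4883 126862/4883]
step 1: K = P̄·Hᵀ·S⁻¹ = [283800/910307 -152838/910307; -56645/2730921 -469843/1820614]
step 1: x' = x̄ + K·y = [28093/910307, -2786047/5461842]
step 1: P' = (I − K·H)·P̄ = [264420/910307 254730/910307; 254730/910307 2349215/5461842]
step 2: x̄ = F·x = [2954605/1820614, 28093/910307]
step 2: P̄ = F·P·Fᵀ + Q = [8098767/1820614 29070/910307; 29070/910307 2085034/910307]
step 2: y = z − H·x̄ = [-5110215/1820614, 1904893/910307]
step 2: S = H·P̄·Hᵀ + R = [90692109/1820614 12248574/910307; 12248574/910307 23316841/910307]
step 2: K = P̄·Hᵀ·S⁻¹ = [69077807/221487959 -37115688/221487959; -40828580/1993391631 -171103454/664463877]
step 2: x' = x̄ + K·y = [87884723/221487959, -99780691/221487959]
step 2: P' = (I − K·H)·P̄ = [64265589/221487959 61859480/221487959; 61859480/221487959 855517270/1993391631]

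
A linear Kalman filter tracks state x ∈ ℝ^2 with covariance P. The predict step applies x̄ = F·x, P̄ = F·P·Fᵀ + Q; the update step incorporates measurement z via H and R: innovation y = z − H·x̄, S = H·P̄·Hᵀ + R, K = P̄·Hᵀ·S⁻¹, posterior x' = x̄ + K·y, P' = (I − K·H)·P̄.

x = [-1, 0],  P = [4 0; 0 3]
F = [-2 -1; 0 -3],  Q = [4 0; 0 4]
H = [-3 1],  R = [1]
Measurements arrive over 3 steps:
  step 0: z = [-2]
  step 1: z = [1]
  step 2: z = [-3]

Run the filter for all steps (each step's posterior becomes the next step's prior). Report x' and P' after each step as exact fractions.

step 0: x' = [26/37, 16/185], P' = [131/37 381/37; 381/37 5719/185]
step 1: x' = [22686/31165, 99818/31165], P' = [312131/31165 914883/31165; 914883/31165 2711099/31165]
step 2: x' = [12492224/12514481, 162840/12514481], P' = [146954191/12514481 431253723/12514481; 431253723/12514481 1277417935/12514481]

step 0: x̄ = F·x = [2, 0]
step 0: P̄ = F·P·Fᵀ + Q = [23 9; 9 31]
step 0: y = z − H·x̄ = [4]
step 0: S = H·P̄·Hᵀ + R = [185]
step 0: K = P̄·Hᵀ·S⁻¹ = [-12/37; 4/185]
step 0: x' = x̄ + K·y = [26/37, 16/185]
step 0: P' = (I − K·H)·P̄ = [131/37 381/37; 381/37 5719/185]
step 1: x̄ = F·x = [-276/185, -48/185]
step 1: P̄ = F·P·Fᵀ + Q = [16699/185 28587/185; 28587/185 52211/185]
step 1: y = z − H·x̄ = [-119/37]
step 1: S = H·P̄·Hᵀ + R = [6233/37]
step 1: K = P̄·Hᵀ·S⁻¹ = [-4302/6233; -6710/6233]
step 1: x' = x̄ + K·y = [22686/31165, 99818/31165]
step 1: P' = (I − K·H)·P̄ = [312131/31165 914883/31165; 914883/31165 2711099/31165]
step 2: x̄ = F·x = [-29038/6233, -299454/31165]
step 2: P̄ = F·P·Fᵀ + Q = [1548763/6233 2724519/6233; 2724519/6233 24524551/31165]
step 2: y = z − H·x̄ = [-229611/31165]
step 2: S = H·P̄·Hᵀ + R = [12514481/31165]
step 2: K = P̄·Hᵀ·S⁻¹ = [-9608850/12514481; -16343234/12514481]
step 2: x' = x̄ + K·y = [12492224/12514481, 162840/12514481]
step 2: P' = (I − K·H)·P̄ = [146954191/12514481 431253723/12514481; 431253723/12514481 1277417935/12514481]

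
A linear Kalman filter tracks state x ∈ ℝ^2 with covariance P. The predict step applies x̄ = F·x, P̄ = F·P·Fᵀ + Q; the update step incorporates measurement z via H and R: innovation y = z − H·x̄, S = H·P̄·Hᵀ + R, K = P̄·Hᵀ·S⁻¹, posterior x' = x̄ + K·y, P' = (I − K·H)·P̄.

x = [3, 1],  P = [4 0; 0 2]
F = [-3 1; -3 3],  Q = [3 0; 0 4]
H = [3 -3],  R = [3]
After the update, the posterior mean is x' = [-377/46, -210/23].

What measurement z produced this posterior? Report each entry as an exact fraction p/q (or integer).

x̄ = F·x = [-8, -6]
P̄ = F·P·Fᵀ + Q = [41 42; 42 58]
S = H·P̄·Hᵀ + R = [138]
K = P̄·Hᵀ·S⁻¹ = [-1/46; -8/23]
x' − x̄ = [-9/46, -72/23] = K·y
y = (KᵀK)⁻¹·Kᵀ·(x' − x̄) = [9]
z = y + H·x̄ = [9] + [-6] = [3]

z = [3]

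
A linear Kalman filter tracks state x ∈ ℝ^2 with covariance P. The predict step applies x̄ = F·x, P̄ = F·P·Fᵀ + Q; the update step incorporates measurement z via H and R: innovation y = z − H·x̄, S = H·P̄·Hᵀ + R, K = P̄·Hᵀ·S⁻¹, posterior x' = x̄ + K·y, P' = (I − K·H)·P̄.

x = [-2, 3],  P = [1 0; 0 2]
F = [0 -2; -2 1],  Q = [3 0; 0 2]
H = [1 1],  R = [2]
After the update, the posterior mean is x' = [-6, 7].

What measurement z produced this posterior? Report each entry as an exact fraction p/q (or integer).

z = [1]

x̄ = F·x = [-6, 7]
P̄ = F·P·Fᵀ + Q = [11 -4; -4 8]
S = H·P̄·Hᵀ + R = [13]
K = P̄·Hᵀ·S⁻¹ = [7/13; 4/13]
x' − x̄ = [0, 0] = K·y
y = (KᵀK)⁻¹·Kᵀ·(x' − x̄) = [0]
z = y + H·x̄ = [0] + [1] = [1]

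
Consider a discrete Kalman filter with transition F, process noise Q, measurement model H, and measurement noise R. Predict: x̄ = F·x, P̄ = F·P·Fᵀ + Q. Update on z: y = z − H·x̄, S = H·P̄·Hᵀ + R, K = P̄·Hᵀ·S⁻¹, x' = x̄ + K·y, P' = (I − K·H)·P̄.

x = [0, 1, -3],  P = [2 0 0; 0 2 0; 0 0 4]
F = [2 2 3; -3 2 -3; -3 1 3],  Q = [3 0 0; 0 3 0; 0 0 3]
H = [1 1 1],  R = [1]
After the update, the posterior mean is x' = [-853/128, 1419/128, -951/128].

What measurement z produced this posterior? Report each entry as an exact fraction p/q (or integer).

z = [-3]

x̄ = F·x = [-7, 11, -8]
P̄ = F·P·Fᵀ + Q = [55 -40 28; -40 65 -14; 28 -14 59]
S = H·P̄·Hᵀ + R = [128]
K = P̄·Hᵀ·S⁻¹ = [43/128; 11/128; 73/128]
x' − x̄ = [43/128, 11/128, 73/128] = K·y
y = (KᵀK)⁻¹·Kᵀ·(x' − x̄) = [1]
z = y + H·x̄ = [1] + [-4] = [-3]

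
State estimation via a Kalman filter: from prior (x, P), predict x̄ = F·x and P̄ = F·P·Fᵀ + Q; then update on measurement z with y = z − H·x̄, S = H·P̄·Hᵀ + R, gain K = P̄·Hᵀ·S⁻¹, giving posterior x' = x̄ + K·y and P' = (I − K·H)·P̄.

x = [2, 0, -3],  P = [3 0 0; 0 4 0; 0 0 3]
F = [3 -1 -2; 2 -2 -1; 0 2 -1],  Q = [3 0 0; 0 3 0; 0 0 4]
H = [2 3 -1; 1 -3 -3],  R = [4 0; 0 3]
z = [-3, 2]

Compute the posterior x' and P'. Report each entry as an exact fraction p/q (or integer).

x̄ = F·x = [12, 7, 3]
P̄ = F·P·Fᵀ + Q = [46 32 -2; 32 34 -13; -2 -13 23]
y = z − H·x̄ = [-45, 20]
S = H·P̄·Hᵀ + R = [987 -149; -149 148]
K = P̄·Hᵀ·S⁻¹ = [21564/123875 -15118/123875; 21873/123875 -3926/123875; -14536/123875 -41418/123875]
x' = x̄ + K·y = [42752/24775, -39136/24775, 39477/24775]
P' = (I − K·H)·P̄ = [935898/123875 -364614/123875 691698/123875; -364614/123875 174777/123875 -292389/123875; 691698/123875 -292389/123875 564373/123875]

x' = [42752/24775, -39136/24775, 39477/24775]
P' = [935898/123875 -364614/123875 691698/123875; -364614/123875 174777/123875 -292389/123875; 691698/123875 -292389/123875 564373/123875]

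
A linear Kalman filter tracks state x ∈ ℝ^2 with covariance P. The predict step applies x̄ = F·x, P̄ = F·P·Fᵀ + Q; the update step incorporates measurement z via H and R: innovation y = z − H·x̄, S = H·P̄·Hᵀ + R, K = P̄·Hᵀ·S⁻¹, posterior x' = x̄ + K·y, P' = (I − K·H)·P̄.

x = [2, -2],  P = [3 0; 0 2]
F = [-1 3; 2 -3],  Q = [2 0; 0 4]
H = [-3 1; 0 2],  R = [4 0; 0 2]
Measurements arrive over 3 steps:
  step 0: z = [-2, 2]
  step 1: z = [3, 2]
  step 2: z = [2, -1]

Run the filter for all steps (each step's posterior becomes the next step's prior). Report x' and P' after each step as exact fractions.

step 0: x' = [3496/4369, 4054/4369], P' = [1946/4369 522/4369; 522/4369 1990/4369]
step 1: x' = [-836031/1673822, 58595/57718], P' = [358741/836911 3241/28859; 3241/28859 12765/28859]
step 2: x' = [-345578432/629260063, -295697836/629260063], P' = [269507502/629260063 70622458/629260063; 70622458/629260063 278251946/629260063]

step 0: x̄ = F·x = [-8, 10]
step 0: P̄ = F·P·Fᵀ + Q = [23 -24; -24 34]
step 0: y = z − H·x̄ = [-36, -18]
step 0: S = H·P̄·Hᵀ + R = [389 212; 212 138]
step 0: K = P̄·Hᵀ·S⁻¹ = [-1329/4369 522/4369; 106/4369 1990/4369]
step 0: x' = x̄ + K·y = [3496/4369, 4054/4369]
step 0: P' = (I − K·H)·P̄ = [1946/4369 522/4369; 522/4369 1990/4369]
step 1: x̄ = F·x = [8666/4369, -5170/4369]
step 1: P̄ = F·P·Fᵀ + Q = [25462/4369 -17104/4369; -17104/4369 36906/4369]
step 1: y = z − H·x̄ = [44275/4369, 19078/4369]
step 1: S = H·P̄·Hᵀ + R = [386164/4369 176436/4369; 176436/4369 156362/4369]
step 1: K = P̄·Hᵀ·S⁻¹ = [-491117/1673822 3241/28859; 1521/57718 12765/28859]
step 1: x' = x̄ + K·y = [-836031/1673822, 58595/57718]
step 1: P' = (I − K·H)·P̄ = [358741/836911 3241/28859; 3241/28859 12765/28859]
step 2: x̄ = F·x = [2966898/836911, -6769827/1673822]
step 2: P̄ = F·P·Fᵀ + Q = [4800294/836911 -3203246/836911; -3203246/836911 6986405/836911]
step 2: y = z − H·x̄ = [27918859/1673822, 5932916/836911]
step 2: S = H·P̄·Hᵀ + R = [72756171/836911 33192286/836911; 33192286/836911 29619442/836911]
step 2: K = P̄·Hᵀ·S⁻¹ = [-184475012/629260063 70622458/629260063; 16596143/629260063 278251946/629260063]
step 2: x' = x̄ + K·y = [-345578432/629260063, -295697836/629260063]
step 2: P' = (I − K·H)·P̄ = [269507502/629260063 70622458/629260063; 70622458/629260063 278251946/629260063]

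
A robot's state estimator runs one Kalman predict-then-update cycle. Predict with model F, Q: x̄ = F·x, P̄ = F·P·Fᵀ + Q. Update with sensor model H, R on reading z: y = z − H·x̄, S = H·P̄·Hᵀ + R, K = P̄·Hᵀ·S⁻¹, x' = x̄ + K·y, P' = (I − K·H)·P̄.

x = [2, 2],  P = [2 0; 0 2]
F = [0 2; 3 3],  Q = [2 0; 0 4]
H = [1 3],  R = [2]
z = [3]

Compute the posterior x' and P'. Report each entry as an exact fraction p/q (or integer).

x' = [1/6, 1]
P' = [581/111 -62/37; -62/37 28/37]

x̄ = F·x = [4, 12]
P̄ = F·P·Fᵀ + Q = [10 12; 12 40]
y = z − H·x̄ = [-37]
S = H·P̄·Hᵀ + R = [444]
K = P̄·Hᵀ·S⁻¹ = [23/222; 11/37]
x' = x̄ + K·y = [1/6, 1]
P' = (I − K·H)·P̄ = [581/111 -62/37; -62/37 28/37]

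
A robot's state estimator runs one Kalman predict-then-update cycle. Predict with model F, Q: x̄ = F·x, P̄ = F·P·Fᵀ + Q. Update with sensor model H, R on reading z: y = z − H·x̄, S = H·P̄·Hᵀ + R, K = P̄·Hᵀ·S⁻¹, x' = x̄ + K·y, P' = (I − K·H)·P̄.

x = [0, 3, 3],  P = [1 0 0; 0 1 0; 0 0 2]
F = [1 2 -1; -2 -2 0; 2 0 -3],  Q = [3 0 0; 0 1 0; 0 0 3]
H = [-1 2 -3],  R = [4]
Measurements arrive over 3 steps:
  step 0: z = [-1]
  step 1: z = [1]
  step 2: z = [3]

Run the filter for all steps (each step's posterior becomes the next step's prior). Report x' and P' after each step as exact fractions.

step 0: x̄ = F·x = [3, -6, -9]
step 0: P̄ = F·P·Fᵀ + Q = [10 -6 8; -6 9 -4; 8 -4 25]
step 0: y = z − H·x̄ = [-13]
step 0: S = H·P̄·Hᵀ + R = [395]
step 0: K = P̄·Hᵀ·S⁻¹ = [-46/395; 36/395; -91/395]
step 0: x' = x̄ + K·y = [1783/395, -2838/395, -2372/395]
step 0: P' = (I − K·H)·P̄ = [1834/395 -714/395 -1026/395; -714/395 2259/395 1696/395; -1026/395 1696/395 1594/395]
step 1: x̄ = F·x = [-1521/395, 422/79, 10682/395]
step 1: P̄ = F·P·Fᵀ + Q = [6061/395 -1416/79 548/395; -1416/79 2211/79 -92/79; 548/395 -92/79 35179/395]
step 1: y = z − H·x̄ = [5340/79]
step 1: S = H·P̄·Hᵀ + R = [81120/79]
step 1: K = P̄·Hᵀ·S⁻¹ = [-4373/81120; 1019/13520; -21401/81120]
step 1: x' = x̄ + K·y = [-50663/6760, 7055/676, 62261/6760]
step 1: P' = (I − K·H)·P̄ = [200533/16224 -185927/13520 -1072099/81120; -185927/13520 149763/6760 260301/13520; -1072099/81120 260301/13520 285421/16224]
step 2: x̄ = F·x = [3522/845, -19887/3380, -288109/6760]
step 2: P̄ = F·P·Fᵀ + Q = [2701/169 -31691/1690 -91081/3380; -31691/1690 588977/20280 338983/8112; -91081/3380 338983/8112 29963153/81120]
step 2: y = z − H·x̄ = [-736323/6760]
step 2: S = H·P̄·Hᵀ + R = [233004017/81120]
step 2: K = P̄·Hᵀ·S⁻¹ = [2219016/233004017; -3936506/233004017; -80923855/233004017]
step 2: x' = x̄ + K·y = [3647343687/1165020085, -942154122/233004017, -5580220894/1165020085]
step 2: P' = (I − K·H)·P̄ = [18316137571/1165020085 -4261625798/233004017 -20325591957/1165020085; -4261625798/233004017 6575936245/233004017 5809748104/233004017; -20325591957/1165020085 5809748104/233004017 26680516699/1165020085]

step 0: x' = [1783/395, -2838/395, -2372/395], P' = [1834/395 -714/395 -1026/395; -714/395 2259/395 1696/395; -1026/395 1696/395 1594/395]
step 1: x' = [-50663/6760, 7055/676, 62261/6760], P' = [200533/16224 -185927/13520 -1072099/81120; -185927/13520 149763/6760 260301/13520; -1072099/81120 260301/13520 285421/16224]
step 2: x' = [3647343687/1165020085, -942154122/233004017, -5580220894/1165020085], P' = [18316137571/1165020085 -4261625798/233004017 -20325591957/1165020085; -4261625798/233004017 6575936245/233004017 5809748104/233004017; -20325591957/1165020085 5809748104/233004017 26680516699/1165020085]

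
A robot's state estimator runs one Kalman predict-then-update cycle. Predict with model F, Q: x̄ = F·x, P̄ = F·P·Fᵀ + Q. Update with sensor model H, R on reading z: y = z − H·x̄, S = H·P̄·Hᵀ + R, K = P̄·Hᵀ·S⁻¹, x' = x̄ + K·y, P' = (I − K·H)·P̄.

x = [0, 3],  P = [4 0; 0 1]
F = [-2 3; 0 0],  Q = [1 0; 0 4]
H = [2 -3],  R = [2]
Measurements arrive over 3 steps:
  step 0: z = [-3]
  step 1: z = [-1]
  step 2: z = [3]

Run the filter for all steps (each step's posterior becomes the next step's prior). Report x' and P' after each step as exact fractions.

step 0: x' = [93/71, 126/71], P' = [494/71 312/71; 312/71 212/71]
step 1: x' = [491/253, 390/253], P' = [4009/1771 2532/1771; 2532/1771 1972/1771]
step 2: x' = [40517/43991, -16086/43991], P' = [98249/43991 62052/43991; 62052/43991 48452/43991]

step 0: x̄ = F·x = [9, 0]
step 0: P̄ = F·P·Fᵀ + Q = [26 0; 0 4]
step 0: y = z − H·x̄ = [-21]
step 0: S = H·P̄·Hᵀ + R = [142]
step 0: K = P̄·Hᵀ·S⁻¹ = [26/71; -6/71]
step 0: x' = x̄ + K·y = [93/71, 126/71]
step 0: P' = (I − K·H)·P̄ = [494/71 312/71; 312/71 212/71]
step 1: x̄ = F·x = [192/71, 0]
step 1: P̄ = F·P·Fᵀ + Q = [211/71 0; 0 4]
step 1: y = z − H·x̄ = [-455/71]
step 1: S = H·P̄·Hᵀ + R = [3542/71]
step 1: K = P̄·Hᵀ·S⁻¹ = [211/1771; -426/1771]
step 1: x' = x̄ + K·y = [491/253, 390/253]
step 1: P' = (I − K·H)·P̄ = [4009/1771 2532/1771; 2532/1771 1972/1771]
step 2: x̄ = F·x = [188/253, 0]
step 2: P̄ = F·P·Fᵀ + Q = [5171/1771 0; 0 4]
step 2: y = z − H·x̄ = [383/253]
step 2: S = H·P̄·Hᵀ + R = [87982/1771]
step 2: K = P̄·Hᵀ·S⁻¹ = [5171/43991; -10626/43991]
step 2: x' = x̄ + K·y = [40517/43991, -16086/43991]
step 2: P' = (I − K·H)·P̄ = [98249/43991 62052/43991; 62052/43991 48452/43991]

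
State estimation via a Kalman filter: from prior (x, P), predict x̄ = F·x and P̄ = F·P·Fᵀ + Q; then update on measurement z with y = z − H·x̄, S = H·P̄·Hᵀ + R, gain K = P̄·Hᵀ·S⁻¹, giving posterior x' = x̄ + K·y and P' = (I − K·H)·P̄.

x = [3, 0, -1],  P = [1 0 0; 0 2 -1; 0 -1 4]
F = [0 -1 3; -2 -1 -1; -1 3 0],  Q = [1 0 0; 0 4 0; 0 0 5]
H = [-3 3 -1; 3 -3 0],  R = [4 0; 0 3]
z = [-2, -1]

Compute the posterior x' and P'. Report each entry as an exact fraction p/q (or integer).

x̄ = F·x = [-3, -5, -3]
P̄ = F·P·Fᵀ + Q = [45 -8 -15; -8 12 -1; -15 -1 24]
y = z − H·x̄ = [1, -7]
S = H·P̄·Hᵀ + R = [601 -615; -615 660]
K = P̄·Hᵀ·S⁻¹ = [183/1229 2333/6145; 224/1229 97/1229; -930/1229 -4724/6145]
x' = x̄ + K·y = [-33851/6145, -6600/1229, 9983/6145]
P' = (I − K·H)·P̄ = [37338/6145 7001/1229 -10659/6145; 7001/1229 6904/1229 -1187/1229; -10659/6145 -1187/1229 32772/6145]

x' = [-33851/6145, -6600/1229, 9983/6145]
P' = [37338/6145 7001/1229 -10659/6145; 7001/1229 6904/1229 -1187/1229; -10659/6145 -1187/1229 32772/6145]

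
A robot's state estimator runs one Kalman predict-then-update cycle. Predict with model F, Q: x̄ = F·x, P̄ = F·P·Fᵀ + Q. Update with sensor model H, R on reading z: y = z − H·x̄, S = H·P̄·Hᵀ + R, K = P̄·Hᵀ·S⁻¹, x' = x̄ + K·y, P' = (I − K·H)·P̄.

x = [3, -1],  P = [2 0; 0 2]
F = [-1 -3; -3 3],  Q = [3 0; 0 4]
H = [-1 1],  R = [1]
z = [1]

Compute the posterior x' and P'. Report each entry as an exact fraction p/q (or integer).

x̄ = F·x = [0, -12]
P̄ = F·P·Fᵀ + Q = [23 -12; -12 40]
y = z − H·x̄ = [13]
S = H·P̄·Hᵀ + R = [88]
K = P̄·Hᵀ·S⁻¹ = [-35/88; 13/22]
x' = x̄ + K·y = [-455/88, -95/22]
P' = (I − K·H)·P̄ = [799/88 191/22; 191/22 102/11]

x' = [-455/88, -95/22]
P' = [799/88 191/22; 191/22 102/11]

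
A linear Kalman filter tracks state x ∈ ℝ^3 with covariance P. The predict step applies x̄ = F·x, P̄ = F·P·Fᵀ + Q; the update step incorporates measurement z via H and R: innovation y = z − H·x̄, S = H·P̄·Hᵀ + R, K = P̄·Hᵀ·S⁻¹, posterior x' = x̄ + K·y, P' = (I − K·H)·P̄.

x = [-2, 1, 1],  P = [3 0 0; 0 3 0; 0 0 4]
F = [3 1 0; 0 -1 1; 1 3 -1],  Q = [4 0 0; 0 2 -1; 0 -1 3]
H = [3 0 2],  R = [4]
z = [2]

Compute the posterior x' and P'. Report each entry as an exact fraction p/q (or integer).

x̄ = F·x = [-5, 0, 0]
P̄ = F·P·Fᵀ + Q = [34 -3 18; -3 9 -14; 18 -14 37]
y = z − H·x̄ = [17]
S = H·P̄·Hᵀ + R = [674]
K = P̄·Hᵀ·S⁻¹ = [69/337; -37/674; 64/337]
x' = x̄ + K·y = [-512/337, -629/674, 1088/337]
P' = (I − K·H)·P̄ = [1936/337 1542/337 -2766/337; 1542/337 4697/674 -2350/337; -2766/337 -2350/337 4277/337]

x' = [-512/337, -629/674, 1088/337]
P' = [1936/337 1542/337 -2766/337; 1542/337 4697/674 -2350/337; -2766/337 -2350/337 4277/337]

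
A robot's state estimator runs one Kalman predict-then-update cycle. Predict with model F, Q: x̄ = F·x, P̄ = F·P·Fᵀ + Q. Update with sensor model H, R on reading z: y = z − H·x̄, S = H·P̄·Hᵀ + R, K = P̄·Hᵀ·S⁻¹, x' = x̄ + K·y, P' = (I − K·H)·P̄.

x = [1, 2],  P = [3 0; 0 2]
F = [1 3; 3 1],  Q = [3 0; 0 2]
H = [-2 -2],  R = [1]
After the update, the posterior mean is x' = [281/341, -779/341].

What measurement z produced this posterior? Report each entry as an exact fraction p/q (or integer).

x̄ = F·x = [7, 5]
P̄ = F·P·Fᵀ + Q = [24 15; 15 31]
S = H·P̄·Hᵀ + R = [341]
K = P̄·Hᵀ·S⁻¹ = [-78/341; -92/341]
x' − x̄ = [-2106/341, -2484/341] = K·y
y = (KᵀK)⁻¹·Kᵀ·(x' − x̄) = [27]
z = y + H·x̄ = [27] + [-24] = [3]

z = [3]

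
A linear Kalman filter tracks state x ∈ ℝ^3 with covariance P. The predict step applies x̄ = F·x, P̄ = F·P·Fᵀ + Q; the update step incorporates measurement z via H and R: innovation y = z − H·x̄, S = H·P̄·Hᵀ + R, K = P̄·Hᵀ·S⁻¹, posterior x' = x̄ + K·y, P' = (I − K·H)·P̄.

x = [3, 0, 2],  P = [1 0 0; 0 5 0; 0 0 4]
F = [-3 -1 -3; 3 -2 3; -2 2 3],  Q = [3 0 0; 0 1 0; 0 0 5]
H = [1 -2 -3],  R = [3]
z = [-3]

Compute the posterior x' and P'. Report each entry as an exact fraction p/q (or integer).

x' = [-10869/1405, 12801/1405, -2142/281]
P' = [15416/1405 -1304/1405 1153/281; -1304/1405 53921/1405 -7237/281; 1153/281 -7237/281 5260/281]

x̄ = F·x = [-15, 15, 0]
P̄ = F·P·Fᵀ + Q = [53 -35 -40; -35 66 10; -40 10 65]
y = z − H·x̄ = [42]
S = H·P̄·Hᵀ + R = [1405]
K = P̄·Hᵀ·S⁻¹ = [243/1405; -197/1405; -51/281]
x' = x̄ + K·y = [-10869/1405, 12801/1405, -2142/281]
P' = (I − K·H)·P̄ = [15416/1405 -1304/1405 1153/281; -1304/1405 53921/1405 -7237/281; 1153/281 -7237/281 5260/281]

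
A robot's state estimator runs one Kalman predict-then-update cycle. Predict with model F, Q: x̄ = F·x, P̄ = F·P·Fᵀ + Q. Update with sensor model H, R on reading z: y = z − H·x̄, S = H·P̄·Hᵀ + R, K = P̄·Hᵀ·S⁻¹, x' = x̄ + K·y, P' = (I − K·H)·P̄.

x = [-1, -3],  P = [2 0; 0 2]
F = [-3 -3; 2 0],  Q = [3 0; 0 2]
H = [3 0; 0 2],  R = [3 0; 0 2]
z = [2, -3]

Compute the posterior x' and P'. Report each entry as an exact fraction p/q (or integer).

x̄ = F·x = [12, -2]
P̄ = F·P·Fᵀ + Q = [39 -12; -12 10]
y = z − H·x̄ = [-34, 1]
S = H·P̄·Hᵀ + R = [354 -72; -72 42]
K = P̄·Hᵀ·S⁻¹ = [177/538 -2/269; -2/269 374/807]
x' = x̄ + K·y = [217/269, -1036/807]
P' = (I − K·H)·P̄ = [177/538 -2/269; -2/269 374/807]

x' = [217/269, -1036/807]
P' = [177/538 -2/269; -2/269 374/807]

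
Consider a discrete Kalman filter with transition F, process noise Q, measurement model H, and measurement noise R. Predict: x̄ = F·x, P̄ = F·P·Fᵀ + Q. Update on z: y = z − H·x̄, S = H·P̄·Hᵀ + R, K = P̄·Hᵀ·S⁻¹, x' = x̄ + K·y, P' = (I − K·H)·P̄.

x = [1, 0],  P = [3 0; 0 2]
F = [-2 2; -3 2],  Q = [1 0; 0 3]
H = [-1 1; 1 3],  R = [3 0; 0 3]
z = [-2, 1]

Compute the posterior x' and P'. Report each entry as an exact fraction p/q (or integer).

x' = [3791/3539, -245/3539]
P' = [3849/3539 -498/3539; -498/3539 1074/3539]

x̄ = F·x = [-2, -3]
P̄ = F·P·Fᵀ + Q = [21 26; 26 38]
y = z − H·x̄ = [-1, 12]
S = H·P̄·Hᵀ + R = [10 41; 41 522]
K = P̄·Hᵀ·S⁻¹ = [-1449/3539 785/3539; 524/3539 908/3539]
x' = x̄ + K·y = [3791/3539, -245/3539]
P' = (I − K·H)·P̄ = [3849/3539 -498/3539; -498/3539 1074/3539]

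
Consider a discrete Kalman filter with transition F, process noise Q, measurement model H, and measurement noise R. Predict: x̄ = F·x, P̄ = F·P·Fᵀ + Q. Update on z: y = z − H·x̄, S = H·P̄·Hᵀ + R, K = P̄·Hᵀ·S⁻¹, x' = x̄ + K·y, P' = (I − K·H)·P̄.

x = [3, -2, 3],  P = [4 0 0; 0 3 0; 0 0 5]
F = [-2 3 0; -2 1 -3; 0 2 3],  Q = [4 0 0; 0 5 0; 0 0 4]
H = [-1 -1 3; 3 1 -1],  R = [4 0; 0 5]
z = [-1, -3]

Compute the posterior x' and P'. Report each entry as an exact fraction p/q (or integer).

x' = [-395758/352949, -362558/352949, -364135/352949]
P' = [358883/352949 -446481/352949 47078/352949; -446481/352949 2089032/352949 471209/352949; 47078/352949 471209/352949 328413/352949]

x̄ = F·x = [-12, -17, 5]
P̄ = F·P·Fᵀ + Q = [47 25 18; 25 69 -39; 18 -39 61]
y = z − H·x̄ = [-45, 55]
S = H·P̄·Hᵀ + R = [845 -469; -469 678]
K = P̄·Hᵀ·S⁻¹ = [57208/352949 116618/352949; -57231/352949 55676/352949; 116738/352949 56806/352949]
x' = x̄ + K·y = [-395758/352949, -362558/352949, -364135/352949]
P' = (I − K·H)·P̄ = [358883/352949 -446481/352949 47078/352949; -446481/352949 2089032/352949 471209/352949; 47078/352949 471209/352949 328413/352949]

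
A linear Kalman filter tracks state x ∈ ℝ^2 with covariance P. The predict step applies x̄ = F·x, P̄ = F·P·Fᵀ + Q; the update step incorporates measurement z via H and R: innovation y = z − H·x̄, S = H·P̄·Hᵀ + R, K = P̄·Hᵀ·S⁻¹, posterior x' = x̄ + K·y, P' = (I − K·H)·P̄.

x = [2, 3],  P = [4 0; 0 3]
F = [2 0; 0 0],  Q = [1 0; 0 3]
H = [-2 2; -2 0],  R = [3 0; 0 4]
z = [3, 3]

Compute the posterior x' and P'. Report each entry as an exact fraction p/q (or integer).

x' = [-849/676, 33/169]
P' = [255/338 102/169; 102/169 183/169]

x̄ = F·x = [4, 0]
P̄ = F·P·Fᵀ + Q = [17 0; 0 3]
y = z − H·x̄ = [11, 11]
S = H·P̄·Hᵀ + R = [83 68; 68 72]
K = P̄·Hᵀ·S⁻¹ = [-17/169 -255/676; 54/169 -51/169]
x' = x̄ + K·y = [-849/676, 33/169]
P' = (I − K·H)·P̄ = [255/338 102/169; 102/169 183/169]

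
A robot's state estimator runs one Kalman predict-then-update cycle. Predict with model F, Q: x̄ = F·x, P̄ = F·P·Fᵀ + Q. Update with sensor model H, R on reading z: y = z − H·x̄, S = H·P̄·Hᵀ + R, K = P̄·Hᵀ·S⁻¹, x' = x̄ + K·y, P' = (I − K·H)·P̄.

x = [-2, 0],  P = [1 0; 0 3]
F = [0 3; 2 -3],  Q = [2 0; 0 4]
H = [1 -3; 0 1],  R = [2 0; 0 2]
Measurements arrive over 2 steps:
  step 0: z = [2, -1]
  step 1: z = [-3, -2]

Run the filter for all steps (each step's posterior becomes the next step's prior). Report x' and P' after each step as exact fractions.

step 0: x̄ = F·x = [0, -4]
step 0: P̄ = F·P·Fᵀ + Q = [29 -27; -27 35]
step 0: y = z − H·x̄ = [-10, 3]
step 0: S = H·P̄·Hᵀ + R = [508 -132; -132 37]
step 0: K = P̄·Hᵀ·S⁻¹ = [253/686 201/343; -66/343 89/343]
step 0: x' = x̄ + K·y = [-662/343, -445/343]
step 0: P' = (I − K·H)·P̄ = [1459/343 402/343; 402/343 178/343]
step 1: x̄ = F·x = [-1335/343, 11/343]
step 1: P̄ = F·P·Fᵀ + Q = [2288/343 810/343; 810/343 3986/343]
step 1: y = z − H·x̄ = [339/343, -697/343]
step 1: S = H·P̄·Hᵀ + R = [33988/343 -11148/343; -11148/343 4672/343]
step 1: K = P̄·Hᵀ·S⁻¹ = [3049/12578 4728/6289; -2787/12578 4081/12578]
step 1: x' = x̄ + K·y = [-65157/12578, -5322/6289]
step 1: P' = (I − K·H)·P̄ = [31417/6289 9456/6289; 9456/6289 4081/6289]

step 0: x' = [-662/343, -445/343], P' = [1459/343 402/343; 402/343 178/343]
step 1: x' = [-65157/12578, -5322/6289], P' = [31417/6289 9456/6289; 9456/6289 4081/6289]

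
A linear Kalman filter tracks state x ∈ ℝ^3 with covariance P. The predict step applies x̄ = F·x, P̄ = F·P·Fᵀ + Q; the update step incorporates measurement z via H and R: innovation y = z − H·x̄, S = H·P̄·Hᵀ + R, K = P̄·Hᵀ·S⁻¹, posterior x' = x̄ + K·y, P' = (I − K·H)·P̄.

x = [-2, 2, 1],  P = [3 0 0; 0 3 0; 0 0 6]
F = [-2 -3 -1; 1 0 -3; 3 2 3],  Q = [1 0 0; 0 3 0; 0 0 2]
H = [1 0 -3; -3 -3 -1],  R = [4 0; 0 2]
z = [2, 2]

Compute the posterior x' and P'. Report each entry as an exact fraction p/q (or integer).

x̄ = F·x = [-3, -5, 1]
P̄ = F·P·Fᵀ + Q = [46 12 -54; 12 60 -45; -54 -45 95]
y = z − H·x̄ = [8, -21]
S = H·P̄·Hᵀ + R = [1229 -726; -726 673]
K = P̄·Hᵀ·S⁻¹ = [7552/42863 504/42863; -25215/300041 -103437/300041; -81495/300041 2144/300041]
x' = x̄ + K·y = [-78757/42863, 470252/300041, -396943/300041]
P' = (I − K·H)·P̄ = [461362/42863 -509604/42863 143718/42863; -509604/42863 4021338/300041 -1155456/300041; 143718/42863 -1155456/300041 444002/300041]

x' = [-78757/42863, 470252/300041, -396943/300041]
P' = [461362/42863 -509604/42863 143718/42863; -509604/42863 4021338/300041 -1155456/300041; 143718/42863 -1155456/300041 444002/300041]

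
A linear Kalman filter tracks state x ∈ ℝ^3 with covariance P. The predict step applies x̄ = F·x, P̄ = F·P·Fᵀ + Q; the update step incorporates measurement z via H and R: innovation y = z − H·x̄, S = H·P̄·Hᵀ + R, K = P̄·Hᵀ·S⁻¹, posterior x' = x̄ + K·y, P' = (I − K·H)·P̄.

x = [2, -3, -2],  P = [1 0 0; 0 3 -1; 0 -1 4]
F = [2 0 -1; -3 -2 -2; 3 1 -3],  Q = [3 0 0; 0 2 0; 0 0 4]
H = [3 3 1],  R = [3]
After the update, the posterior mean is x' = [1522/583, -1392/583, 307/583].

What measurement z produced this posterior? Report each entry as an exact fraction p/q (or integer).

x̄ = F·x = [6, 4, 9]
P̄ = F·P·Fᵀ + Q = [11 0 19; 0 31 5; 19 5 58]
S = H·P̄·Hᵀ + R = [583]
K = P̄·Hᵀ·S⁻¹ = [52/583; 98/583; 130/583]
x' − x̄ = [-1976/583, -3724/583, -4940/583] = K·y
y = (KᵀK)⁻¹·Kᵀ·(x' − x̄) = [-38]
z = y + H·x̄ = [-38] + [39] = [1]

z = [1]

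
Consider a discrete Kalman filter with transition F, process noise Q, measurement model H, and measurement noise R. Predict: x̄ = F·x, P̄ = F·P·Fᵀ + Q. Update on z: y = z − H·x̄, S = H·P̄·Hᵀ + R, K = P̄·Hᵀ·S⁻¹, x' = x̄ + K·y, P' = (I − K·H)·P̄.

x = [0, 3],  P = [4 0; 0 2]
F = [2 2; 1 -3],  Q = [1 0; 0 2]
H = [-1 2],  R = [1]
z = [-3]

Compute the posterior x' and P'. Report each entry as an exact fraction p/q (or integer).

x̄ = F·x = [6, -9]
P̄ = F·P·Fᵀ + Q = [25 -4; -4 24]
y = z − H·x̄ = [21]
S = H·P̄·Hᵀ + R = [138]
K = P̄·Hᵀ·S⁻¹ = [-11/46; 26/69]
x' = x̄ + K·y = [45/46, -25/23]
P' = (I − K·H)·P̄ = [787/46 194/23; 194/23 304/69]

x' = [45/46, -25/23]
P' = [787/46 194/23; 194/23 304/69]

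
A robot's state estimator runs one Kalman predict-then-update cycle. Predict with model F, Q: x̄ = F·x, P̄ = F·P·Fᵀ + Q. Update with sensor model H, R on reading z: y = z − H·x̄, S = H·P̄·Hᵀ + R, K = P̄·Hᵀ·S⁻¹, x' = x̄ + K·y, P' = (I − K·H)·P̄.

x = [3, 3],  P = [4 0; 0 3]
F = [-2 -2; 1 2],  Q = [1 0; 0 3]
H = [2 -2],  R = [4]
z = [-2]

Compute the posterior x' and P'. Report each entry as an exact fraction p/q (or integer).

x' = [-88/89, 21/89]
P' = [180/89 131/89; 131/89 170/89]

x̄ = F·x = [-12, 9]
P̄ = F·P·Fᵀ + Q = [29 -20; -20 19]
y = z − H·x̄ = [40]
S = H·P̄·Hᵀ + R = [356]
K = P̄·Hᵀ·S⁻¹ = [49/178; -39/178]
x' = x̄ + K·y = [-88/89, 21/89]
P' = (I − K·H)·P̄ = [180/89 131/89; 131/89 170/89]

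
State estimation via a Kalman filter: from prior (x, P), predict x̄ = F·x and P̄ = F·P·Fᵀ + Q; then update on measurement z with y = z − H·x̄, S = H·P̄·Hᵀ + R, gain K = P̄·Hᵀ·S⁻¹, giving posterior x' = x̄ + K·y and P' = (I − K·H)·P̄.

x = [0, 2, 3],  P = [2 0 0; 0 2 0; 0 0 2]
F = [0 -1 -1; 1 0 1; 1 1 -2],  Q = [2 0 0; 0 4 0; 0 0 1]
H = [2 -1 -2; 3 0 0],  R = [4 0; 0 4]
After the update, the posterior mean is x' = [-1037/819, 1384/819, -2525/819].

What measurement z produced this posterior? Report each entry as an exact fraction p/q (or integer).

z = [2, -3]

x̄ = F·x = [-5, 3, -4]
P̄ = F·P·Fᵀ + Q = [6 -2 2; -2 8 -2; 2 -2 13]
S = H·P̄·Hᵀ + R = [72 30; 30 58]
K = P̄·Hᵀ·S⁻¹ = [10/819 83/273; -71/819 -16/273; -335/819 86/273]
x' − x̄ = [3058/819, -1073/819, 751/819] = K·y
y = (KᵀK)⁻¹·Kᵀ·(x' − x̄) = [7, 12]
z = y + H·x̄ = [7, 12] + [-5, -15] = [2, -3]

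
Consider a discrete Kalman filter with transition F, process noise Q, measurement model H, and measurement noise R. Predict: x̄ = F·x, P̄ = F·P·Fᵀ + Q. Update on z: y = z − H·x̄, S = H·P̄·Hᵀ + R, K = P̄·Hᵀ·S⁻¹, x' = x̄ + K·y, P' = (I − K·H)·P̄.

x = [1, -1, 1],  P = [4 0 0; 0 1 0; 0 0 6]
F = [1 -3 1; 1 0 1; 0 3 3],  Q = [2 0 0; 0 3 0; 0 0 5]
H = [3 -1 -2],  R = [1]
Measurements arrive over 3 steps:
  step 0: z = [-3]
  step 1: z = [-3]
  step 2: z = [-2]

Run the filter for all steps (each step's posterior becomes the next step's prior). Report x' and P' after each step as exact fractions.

step 0: x' = [1335/379, 1062/379, 2032/379], P' = [6734/379 4455/379 7856/379; 4455/379 4566/379 4409/379; 7856/379 4409/379 9643/379]
step 1: x' = [275967/97184, 391593/194368, 925103/194368], P' = [16242701/340144 23745915/680288 36840109/680288; 23745915/680288 38553933/1360576 52048235/1360576; 36840109/680288 52048235/1360576 84747421/1360576]
step 2: x' = [4176614030/1795002283, 2630371127/1795002283, 6748778616/1795002283], P' = [417576903809/12565015981 303477624531/12565015981 474509939051/12565015981; 303477624531/12565015981 255983280834/12565015981 328151591987/12565015981; 474509939051/12565015981 328151591987/12565015981 550191722035/12565015981]

step 0: x̄ = F·x = [5, 2, 0]
step 0: P̄ = F·P·Fᵀ + Q = [21 10 9; 10 13 18; 9 18 68]
step 0: y = z − H·x̄ = [-16]
step 0: S = H·P̄·Hᵀ + R = [379]
step 0: K = P̄·Hᵀ·S⁻¹ = [35/379; -19/379; -127/379]
step 0: x' = x̄ + K·y = [1335/379, 1062/379, 2032/379]
step 0: P' = (I − K·H)·P̄ = [6734/379 4455/379 7856/379; 4455/379 4566/379 4409/379; 7856/379 4409/379 9643/379]
step 1: x̄ = F·x = [181/379, 3367/379, 9282/379]
step 1: P̄ = F·P·Fᵀ + Q = [20757/379 5497/379 -1686/379; 5497/379 33226/379 79089/379; -1686/379 79089/379 209138/379]
step 1: y = z − H·x̄ = [20251/379]
step 1: S = H·P̄·Hᵀ + R = [1360576/379]
step 1: K = P̄·Hᵀ·S⁻¹ = [30073/680288; -174913/1360576; -502423/1360576]
step 1: x' = x̄ + K·y = [275967/97184, 391593/194368, 925103/194368]
step 1: P' = (I − K·H)·P̄ = [16242701/340144 23745915/680288 36840109/680288; 23745915/680288 38553933/1360576 52048235/1360576; 36840109/680288 52048235/1360576 84747421/1360576]
step 2: x̄ = F·x = [151129/97184, 1477037/194368, 493761/24296]
step 2: P̄ = F·P·Fᵀ + Q = [12386205/340144 -770767/680288 -2594775/85036; -770767/680288 301160389/1360576 96737889/170072; -2594775/85036 96737889/170072 32084114/21259]
step 2: y = z − H·x̄ = [8081703/194368]
step 2: S = H·P̄·Hᵀ + R = [1795002283/194368]
step 2: K = P̄·Hᵀ·S⁻¹ = [33315542/1795002283; -264798745/1795002283; -715031272/1795002283]
step 2: x' = x̄ + K·y = [4176614030/1795002283, 2630371127/1795002283, 6748778616/1795002283]
step 2: P' = (I − K·H)·P̄ = [417576903809/12565015981 303477624531/12565015981 474509939051/12565015981; 303477624531/12565015981 255983280834/12565015981 328151591987/12565015981; 474509939051/12565015981 328151591987/12565015981 550191722035/12565015981]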